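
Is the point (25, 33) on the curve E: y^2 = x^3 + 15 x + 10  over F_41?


Check whether y^2 = x^3 + 15 x + 10 (mod 41) for (x, y) = (25, 33).
LHS: y^2 = 33^2 mod 41 = 23
RHS: x^3 + 15 x + 10 = 25^3 + 15*25 + 10 mod 41 = 20
LHS != RHS

No, not on the curve


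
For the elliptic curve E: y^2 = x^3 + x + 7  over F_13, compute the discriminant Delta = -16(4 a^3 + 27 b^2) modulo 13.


4 a^3 + 27 b^2 = 4*1^3 + 27*7^2 = 4 + 1323 = 1327
Delta = -16 * (1327) = -21232
Delta mod 13 = 10

Delta = 10 (mod 13)


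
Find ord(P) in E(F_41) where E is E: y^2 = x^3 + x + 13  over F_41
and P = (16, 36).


Compute successive multiples of P until we hit O:
  1P = (16, 36)
  2P = (10, 11)
  3P = (13, 38)
  4P = (17, 33)
  5P = (17, 8)
  6P = (13, 3)
  7P = (10, 30)
  8P = (16, 5)
  ... (continuing to 9P)
  9P = O

ord(P) = 9


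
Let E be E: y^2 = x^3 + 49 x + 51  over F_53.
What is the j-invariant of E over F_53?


Delta = -16(4 a^3 + 27 b^2) mod 53 = 36
-1728 * (4 a)^3 = -1728 * (4*49)^3 mod 53 = 3
j = 3 * 36^(-1) mod 53 = 31

j = 31 (mod 53)


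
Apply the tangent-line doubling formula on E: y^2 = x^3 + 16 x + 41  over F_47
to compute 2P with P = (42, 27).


Doubling: s = (3 x1^2 + a) / (2 y1)
s = (3*42^2 + 16) / (2*27) mod 47 = 13
x3 = s^2 - 2 x1 mod 47 = 13^2 - 2*42 = 38
y3 = s (x1 - x3) - y1 mod 47 = 13 * (42 - 38) - 27 = 25

2P = (38, 25)


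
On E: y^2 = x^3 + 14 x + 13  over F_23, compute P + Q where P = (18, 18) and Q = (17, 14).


P != Q, so use the chord formula.
s = (y2 - y1) / (x2 - x1) = (19) / (22) mod 23 = 4
x3 = s^2 - x1 - x2 mod 23 = 4^2 - 18 - 17 = 4
y3 = s (x1 - x3) - y1 mod 23 = 4 * (18 - 4) - 18 = 15

P + Q = (4, 15)


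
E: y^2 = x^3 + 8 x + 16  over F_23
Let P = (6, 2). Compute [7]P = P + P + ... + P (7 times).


k = 7 = 111_2 (binary, LSB first: 111)
Double-and-add from P = (6, 2):
  bit 0 = 1: acc = O + (6, 2) = (6, 2)
  bit 1 = 1: acc = (6, 2) + (1, 5) = (9, 9)
  bit 2 = 1: acc = (9, 9) + (16, 13) = (11, 3)

7P = (11, 3)


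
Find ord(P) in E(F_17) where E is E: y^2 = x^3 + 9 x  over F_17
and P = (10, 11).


Compute successive multiples of P until we hit O:
  1P = (10, 11)
  2P = (13, 11)
  3P = (11, 6)
  4P = (4, 10)
  5P = (12, 0)
  6P = (4, 7)
  7P = (11, 11)
  8P = (13, 6)
  ... (continuing to 10P)
  10P = O

ord(P) = 10


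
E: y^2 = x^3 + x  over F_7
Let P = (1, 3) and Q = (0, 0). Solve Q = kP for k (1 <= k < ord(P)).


Enumerate multiples of P until we hit Q = (0, 0):
  1P = (1, 3)
  2P = (0, 0)
Match found at i = 2.

k = 2


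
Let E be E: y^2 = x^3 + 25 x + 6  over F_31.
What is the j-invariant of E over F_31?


Delta = -16(4 a^3 + 27 b^2) mod 31 = 8
-1728 * (4 a)^3 = -1728 * (4*25)^3 mod 31 = 16
j = 16 * 8^(-1) mod 31 = 2

j = 2 (mod 31)


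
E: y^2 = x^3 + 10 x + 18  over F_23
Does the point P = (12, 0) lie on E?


Check whether y^2 = x^3 + 10 x + 18 (mod 23) for (x, y) = (12, 0).
LHS: y^2 = 0^2 mod 23 = 0
RHS: x^3 + 10 x + 18 = 12^3 + 10*12 + 18 mod 23 = 3
LHS != RHS

No, not on the curve


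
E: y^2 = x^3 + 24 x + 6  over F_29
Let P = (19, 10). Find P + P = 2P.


Doubling: s = (3 x1^2 + a) / (2 y1)
s = (3*19^2 + 24) / (2*10) mod 29 = 22
x3 = s^2 - 2 x1 mod 29 = 22^2 - 2*19 = 11
y3 = s (x1 - x3) - y1 mod 29 = 22 * (19 - 11) - 10 = 21

2P = (11, 21)


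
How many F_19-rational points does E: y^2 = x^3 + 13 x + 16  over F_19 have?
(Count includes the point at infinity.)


For each x in F_19, count y with y^2 = x^3 + 13 x + 16 mod 19:
  x = 0: RHS = 16, y in [4, 15]  -> 2 point(s)
  x = 1: RHS = 11, y in [7, 12]  -> 2 point(s)
  x = 3: RHS = 6, y in [5, 14]  -> 2 point(s)
  x = 5: RHS = 16, y in [4, 15]  -> 2 point(s)
  x = 6: RHS = 6, y in [5, 14]  -> 2 point(s)
  x = 8: RHS = 5, y in [9, 10]  -> 2 point(s)
  x = 9: RHS = 7, y in [8, 11]  -> 2 point(s)
  x = 10: RHS = 6, y in [5, 14]  -> 2 point(s)
  x = 12: RHS = 0, y in [0]  -> 1 point(s)
  x = 13: RHS = 7, y in [8, 11]  -> 2 point(s)
  x = 14: RHS = 16, y in [4, 15]  -> 2 point(s)
  x = 16: RHS = 7, y in [8, 11]  -> 2 point(s)
  x = 17: RHS = 1, y in [1, 18]  -> 2 point(s)
Affine points: 25. Add the point at infinity: total = 26.

#E(F_19) = 26


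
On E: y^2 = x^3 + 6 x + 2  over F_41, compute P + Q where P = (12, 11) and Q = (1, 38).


P != Q, so use the chord formula.
s = (y2 - y1) / (x2 - x1) = (27) / (30) mod 41 = 5
x3 = s^2 - x1 - x2 mod 41 = 5^2 - 12 - 1 = 12
y3 = s (x1 - x3) - y1 mod 41 = 5 * (12 - 12) - 11 = 30

P + Q = (12, 30)


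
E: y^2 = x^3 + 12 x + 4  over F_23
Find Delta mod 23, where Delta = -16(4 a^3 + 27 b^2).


4 a^3 + 27 b^2 = 4*12^3 + 27*4^2 = 6912 + 432 = 7344
Delta = -16 * (7344) = -117504
Delta mod 23 = 3

Delta = 3 (mod 23)


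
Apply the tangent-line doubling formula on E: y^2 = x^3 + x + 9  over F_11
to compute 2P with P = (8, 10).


Doubling: s = (3 x1^2 + a) / (2 y1)
s = (3*8^2 + 1) / (2*10) mod 11 = 8
x3 = s^2 - 2 x1 mod 11 = 8^2 - 2*8 = 4
y3 = s (x1 - x3) - y1 mod 11 = 8 * (8 - 4) - 10 = 0

2P = (4, 0)


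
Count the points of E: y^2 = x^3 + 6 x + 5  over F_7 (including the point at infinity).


For each x in F_7, count y with y^2 = x^3 + 6 x + 5 mod 7:
  x = 2: RHS = 4, y in [2, 5]  -> 2 point(s)
  x = 3: RHS = 1, y in [1, 6]  -> 2 point(s)
  x = 4: RHS = 2, y in [3, 4]  -> 2 point(s)
Affine points: 6. Add the point at infinity: total = 7.

#E(F_7) = 7


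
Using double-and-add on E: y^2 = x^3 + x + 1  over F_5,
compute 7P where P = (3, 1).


k = 7 = 111_2 (binary, LSB first: 111)
Double-and-add from P = (3, 1):
  bit 0 = 1: acc = O + (3, 1) = (3, 1)
  bit 1 = 1: acc = (3, 1) + (0, 1) = (2, 4)
  bit 2 = 1: acc = (2, 4) + (4, 2) = (0, 4)

7P = (0, 4)


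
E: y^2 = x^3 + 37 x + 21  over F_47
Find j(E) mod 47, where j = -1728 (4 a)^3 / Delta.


Delta = -16(4 a^3 + 27 b^2) mod 47 = 12
-1728 * (4 a)^3 = -1728 * (4*37)^3 mod 47 = 13
j = 13 * 12^(-1) mod 47 = 5

j = 5 (mod 47)


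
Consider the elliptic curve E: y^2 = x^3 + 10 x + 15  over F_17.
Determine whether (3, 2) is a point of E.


Check whether y^2 = x^3 + 10 x + 15 (mod 17) for (x, y) = (3, 2).
LHS: y^2 = 2^2 mod 17 = 4
RHS: x^3 + 10 x + 15 = 3^3 + 10*3 + 15 mod 17 = 4
LHS = RHS

Yes, on the curve


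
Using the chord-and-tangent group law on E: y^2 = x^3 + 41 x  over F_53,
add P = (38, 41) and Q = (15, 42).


P != Q, so use the chord formula.
s = (y2 - y1) / (x2 - x1) = (1) / (30) mod 53 = 23
x3 = s^2 - x1 - x2 mod 53 = 23^2 - 38 - 15 = 52
y3 = s (x1 - x3) - y1 mod 53 = 23 * (38 - 52) - 41 = 8

P + Q = (52, 8)


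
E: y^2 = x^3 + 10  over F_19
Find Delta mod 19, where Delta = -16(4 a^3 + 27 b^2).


4 a^3 + 27 b^2 = 4*0^3 + 27*10^2 = 0 + 2700 = 2700
Delta = -16 * (2700) = -43200
Delta mod 19 = 6

Delta = 6 (mod 19)


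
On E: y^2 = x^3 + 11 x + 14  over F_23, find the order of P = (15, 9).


Compute successive multiples of P until we hit O:
  1P = (15, 9)
  2P = (1, 16)
  3P = (13, 13)
  4P = (22, 5)
  5P = (22, 18)
  6P = (13, 10)
  7P = (1, 7)
  8P = (15, 14)
  ... (continuing to 9P)
  9P = O

ord(P) = 9


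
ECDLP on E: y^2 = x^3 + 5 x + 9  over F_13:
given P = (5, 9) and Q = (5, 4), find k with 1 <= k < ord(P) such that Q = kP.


Enumerate multiples of P until we hit Q = (5, 4):
  1P = (5, 9)
  2P = (12, 9)
  3P = (9, 4)
  4P = (3, 8)
  5P = (2, 12)
  6P = (7, 6)
  7P = (0, 3)
  8P = (11, 2)
  9P = (11, 11)
  10P = (0, 10)
  11P = (7, 7)
  12P = (2, 1)
  13P = (3, 5)
  14P = (9, 9)
  15P = (12, 4)
  16P = (5, 4)
Match found at i = 16.

k = 16


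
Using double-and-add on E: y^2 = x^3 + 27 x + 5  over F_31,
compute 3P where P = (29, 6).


k = 3 = 11_2 (binary, LSB first: 11)
Double-and-add from P = (29, 6):
  bit 0 = 1: acc = O + (29, 6) = (29, 6)
  bit 1 = 1: acc = (29, 6) + (1, 23) = (9, 4)

3P = (9, 4)


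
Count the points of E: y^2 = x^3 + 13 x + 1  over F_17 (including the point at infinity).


For each x in F_17, count y with y^2 = x^3 + 13 x + 1 mod 17:
  x = 0: RHS = 1, y in [1, 16]  -> 2 point(s)
  x = 1: RHS = 15, y in [7, 10]  -> 2 point(s)
  x = 2: RHS = 1, y in [1, 16]  -> 2 point(s)
  x = 3: RHS = 16, y in [4, 13]  -> 2 point(s)
  x = 4: RHS = 15, y in [7, 10]  -> 2 point(s)
  x = 5: RHS = 4, y in [2, 15]  -> 2 point(s)
  x = 10: RHS = 9, y in [3, 14]  -> 2 point(s)
  x = 11: RHS = 13, y in [8, 9]  -> 2 point(s)
  x = 12: RHS = 15, y in [7, 10]  -> 2 point(s)
  x = 13: RHS = 4, y in [2, 15]  -> 2 point(s)
  x = 15: RHS = 1, y in [1, 16]  -> 2 point(s)
  x = 16: RHS = 4, y in [2, 15]  -> 2 point(s)
Affine points: 24. Add the point at infinity: total = 25.

#E(F_17) = 25


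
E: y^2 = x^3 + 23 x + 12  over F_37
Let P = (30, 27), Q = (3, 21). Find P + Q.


P != Q, so use the chord formula.
s = (y2 - y1) / (x2 - x1) = (31) / (10) mod 37 = 29
x3 = s^2 - x1 - x2 mod 37 = 29^2 - 30 - 3 = 31
y3 = s (x1 - x3) - y1 mod 37 = 29 * (30 - 31) - 27 = 18

P + Q = (31, 18)


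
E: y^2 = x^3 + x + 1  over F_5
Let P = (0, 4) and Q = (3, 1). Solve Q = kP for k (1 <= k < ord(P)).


Enumerate multiples of P until we hit Q = (3, 1):
  1P = (0, 4)
  2P = (4, 3)
  3P = (2, 4)
  4P = (3, 1)
Match found at i = 4.

k = 4


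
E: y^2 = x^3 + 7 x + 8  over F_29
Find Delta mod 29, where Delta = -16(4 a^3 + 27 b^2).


4 a^3 + 27 b^2 = 4*7^3 + 27*8^2 = 1372 + 1728 = 3100
Delta = -16 * (3100) = -49600
Delta mod 29 = 19

Delta = 19 (mod 29)


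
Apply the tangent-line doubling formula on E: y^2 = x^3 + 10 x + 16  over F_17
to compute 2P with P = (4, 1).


Doubling: s = (3 x1^2 + a) / (2 y1)
s = (3*4^2 + 10) / (2*1) mod 17 = 12
x3 = s^2 - 2 x1 mod 17 = 12^2 - 2*4 = 0
y3 = s (x1 - x3) - y1 mod 17 = 12 * (4 - 0) - 1 = 13

2P = (0, 13)


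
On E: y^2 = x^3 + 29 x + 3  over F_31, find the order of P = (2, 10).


Compute successive multiples of P until we hit O:
  1P = (2, 10)
  2P = (4, 20)
  3P = (19, 29)
  4P = (12, 8)
  5P = (22, 25)
  6P = (25, 27)
  7P = (9, 1)
  8P = (9, 30)
  ... (continuing to 15P)
  15P = O

ord(P) = 15


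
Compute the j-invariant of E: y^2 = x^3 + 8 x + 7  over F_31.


Delta = -16(4 a^3 + 27 b^2) mod 31 = 4
-1728 * (4 a)^3 = -1728 * (4*8)^3 mod 31 = 8
j = 8 * 4^(-1) mod 31 = 2

j = 2 (mod 31)


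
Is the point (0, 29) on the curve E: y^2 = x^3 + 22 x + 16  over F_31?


Check whether y^2 = x^3 + 22 x + 16 (mod 31) for (x, y) = (0, 29).
LHS: y^2 = 29^2 mod 31 = 4
RHS: x^3 + 22 x + 16 = 0^3 + 22*0 + 16 mod 31 = 16
LHS != RHS

No, not on the curve


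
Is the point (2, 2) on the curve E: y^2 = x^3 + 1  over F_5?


Check whether y^2 = x^3 + 0 x + 1 (mod 5) for (x, y) = (2, 2).
LHS: y^2 = 2^2 mod 5 = 4
RHS: x^3 + 0 x + 1 = 2^3 + 0*2 + 1 mod 5 = 4
LHS = RHS

Yes, on the curve


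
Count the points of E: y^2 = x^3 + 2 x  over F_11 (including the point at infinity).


For each x in F_11, count y with y^2 = x^3 + 2 x + 0 mod 11:
  x = 0: RHS = 0, y in [0]  -> 1 point(s)
  x = 1: RHS = 3, y in [5, 6]  -> 2 point(s)
  x = 2: RHS = 1, y in [1, 10]  -> 2 point(s)
  x = 3: RHS = 0, y in [0]  -> 1 point(s)
  x = 5: RHS = 3, y in [5, 6]  -> 2 point(s)
  x = 7: RHS = 5, y in [4, 7]  -> 2 point(s)
  x = 8: RHS = 0, y in [0]  -> 1 point(s)
Affine points: 11. Add the point at infinity: total = 12.

#E(F_11) = 12


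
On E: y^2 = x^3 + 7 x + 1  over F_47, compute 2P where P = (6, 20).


Doubling: s = (3 x1^2 + a) / (2 y1)
s = (3*6^2 + 7) / (2*20) mod 47 = 44
x3 = s^2 - 2 x1 mod 47 = 44^2 - 2*6 = 44
y3 = s (x1 - x3) - y1 mod 47 = 44 * (6 - 44) - 20 = 0

2P = (44, 0)


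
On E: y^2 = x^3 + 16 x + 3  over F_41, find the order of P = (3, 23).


Compute successive multiples of P until we hit O:
  1P = (3, 23)
  2P = (4, 34)
  3P = (32, 27)
  4P = (38, 16)
  5P = (23, 22)
  6P = (19, 27)
  7P = (37, 30)
  8P = (2, 17)
  ... (continuing to 38P)
  38P = O

ord(P) = 38


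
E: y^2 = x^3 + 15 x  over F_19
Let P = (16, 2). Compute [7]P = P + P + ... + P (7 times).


k = 7 = 111_2 (binary, LSB first: 111)
Double-and-add from P = (16, 2):
  bit 0 = 1: acc = O + (16, 2) = (16, 2)
  bit 1 = 1: acc = (16, 2) + (7, 7) = (1, 15)
  bit 2 = 1: acc = (1, 15) + (9, 16) = (1, 4)

7P = (1, 4)


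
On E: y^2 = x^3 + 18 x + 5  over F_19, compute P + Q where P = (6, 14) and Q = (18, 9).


P != Q, so use the chord formula.
s = (y2 - y1) / (x2 - x1) = (14) / (12) mod 19 = 17
x3 = s^2 - x1 - x2 mod 19 = 17^2 - 6 - 18 = 18
y3 = s (x1 - x3) - y1 mod 19 = 17 * (6 - 18) - 14 = 10

P + Q = (18, 10)


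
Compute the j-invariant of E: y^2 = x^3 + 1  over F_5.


Delta = -16(4 a^3 + 27 b^2) mod 5 = 3
-1728 * (4 a)^3 = -1728 * (4*0)^3 mod 5 = 0
j = 0 * 3^(-1) mod 5 = 0

j = 0 (mod 5)


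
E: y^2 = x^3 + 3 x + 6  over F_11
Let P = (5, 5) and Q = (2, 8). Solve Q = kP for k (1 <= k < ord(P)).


Enumerate multiples of P until we hit Q = (2, 8):
  1P = (5, 5)
  2P = (2, 3)
  3P = (2, 8)
Match found at i = 3.

k = 3


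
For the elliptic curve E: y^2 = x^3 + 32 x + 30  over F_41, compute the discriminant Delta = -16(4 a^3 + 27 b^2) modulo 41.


4 a^3 + 27 b^2 = 4*32^3 + 27*30^2 = 131072 + 24300 = 155372
Delta = -16 * (155372) = -2485952
Delta mod 41 = 1

Delta = 1 (mod 41)


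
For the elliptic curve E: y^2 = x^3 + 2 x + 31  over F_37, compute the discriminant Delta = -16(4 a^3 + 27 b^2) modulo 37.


4 a^3 + 27 b^2 = 4*2^3 + 27*31^2 = 32 + 25947 = 25979
Delta = -16 * (25979) = -415664
Delta mod 37 = 31

Delta = 31 (mod 37)


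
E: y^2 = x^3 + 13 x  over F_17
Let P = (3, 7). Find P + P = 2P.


Doubling: s = (3 x1^2 + a) / (2 y1)
s = (3*3^2 + 13) / (2*7) mod 17 = 15
x3 = s^2 - 2 x1 mod 17 = 15^2 - 2*3 = 15
y3 = s (x1 - x3) - y1 mod 17 = 15 * (3 - 15) - 7 = 0

2P = (15, 0)


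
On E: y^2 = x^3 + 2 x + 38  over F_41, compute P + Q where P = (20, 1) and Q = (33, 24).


P != Q, so use the chord formula.
s = (y2 - y1) / (x2 - x1) = (23) / (13) mod 41 = 27
x3 = s^2 - x1 - x2 mod 41 = 27^2 - 20 - 33 = 20
y3 = s (x1 - x3) - y1 mod 41 = 27 * (20 - 20) - 1 = 40

P + Q = (20, 40)


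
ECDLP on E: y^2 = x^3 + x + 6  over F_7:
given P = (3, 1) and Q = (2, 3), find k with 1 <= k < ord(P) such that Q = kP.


Enumerate multiples of P until we hit Q = (2, 3):
  1P = (3, 1)
  2P = (1, 6)
  3P = (4, 5)
  4P = (2, 3)
Match found at i = 4.

k = 4


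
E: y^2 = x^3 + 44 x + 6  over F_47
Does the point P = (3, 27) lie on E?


Check whether y^2 = x^3 + 44 x + 6 (mod 47) for (x, y) = (3, 27).
LHS: y^2 = 27^2 mod 47 = 24
RHS: x^3 + 44 x + 6 = 3^3 + 44*3 + 6 mod 47 = 24
LHS = RHS

Yes, on the curve


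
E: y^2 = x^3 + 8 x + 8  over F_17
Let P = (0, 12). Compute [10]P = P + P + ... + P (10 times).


k = 10 = 1010_2 (binary, LSB first: 0101)
Double-and-add from P = (0, 12):
  bit 0 = 0: acc unchanged = O
  bit 1 = 1: acc = O + (2, 10) = (2, 10)
  bit 2 = 0: acc unchanged = (2, 10)
  bit 3 = 1: acc = (2, 10) + (14, 5) = (2, 7)

10P = (2, 7)


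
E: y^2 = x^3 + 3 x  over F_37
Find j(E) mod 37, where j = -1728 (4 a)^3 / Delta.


Delta = -16(4 a^3 + 27 b^2) mod 37 = 11
-1728 * (4 a)^3 = -1728 * (4*3)^3 mod 37 = 27
j = 27 * 11^(-1) mod 37 = 26

j = 26 (mod 37)


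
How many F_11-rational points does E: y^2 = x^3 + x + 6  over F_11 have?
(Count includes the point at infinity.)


For each x in F_11, count y with y^2 = x^3 + 1 x + 6 mod 11:
  x = 2: RHS = 5, y in [4, 7]  -> 2 point(s)
  x = 3: RHS = 3, y in [5, 6]  -> 2 point(s)
  x = 5: RHS = 4, y in [2, 9]  -> 2 point(s)
  x = 7: RHS = 4, y in [2, 9]  -> 2 point(s)
  x = 8: RHS = 9, y in [3, 8]  -> 2 point(s)
  x = 10: RHS = 4, y in [2, 9]  -> 2 point(s)
Affine points: 12. Add the point at infinity: total = 13.

#E(F_11) = 13


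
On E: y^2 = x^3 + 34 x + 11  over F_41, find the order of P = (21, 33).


Compute successive multiples of P until we hit O:
  1P = (21, 33)
  2P = (17, 7)
  3P = (35, 40)
  4P = (16, 31)
  5P = (14, 19)
  6P = (10, 30)
  7P = (26, 29)
  8P = (34, 2)
  ... (continuing to 49P)
  49P = O

ord(P) = 49


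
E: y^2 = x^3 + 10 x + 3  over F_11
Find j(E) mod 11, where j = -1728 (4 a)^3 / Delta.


Delta = -16(4 a^3 + 27 b^2) mod 11 = 4
-1728 * (4 a)^3 = -1728 * (4*10)^3 mod 11 = 9
j = 9 * 4^(-1) mod 11 = 5

j = 5 (mod 11)


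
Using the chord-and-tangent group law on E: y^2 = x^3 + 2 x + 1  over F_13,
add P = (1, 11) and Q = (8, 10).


P != Q, so use the chord formula.
s = (y2 - y1) / (x2 - x1) = (12) / (7) mod 13 = 11
x3 = s^2 - x1 - x2 mod 13 = 11^2 - 1 - 8 = 8
y3 = s (x1 - x3) - y1 mod 13 = 11 * (1 - 8) - 11 = 3

P + Q = (8, 3)


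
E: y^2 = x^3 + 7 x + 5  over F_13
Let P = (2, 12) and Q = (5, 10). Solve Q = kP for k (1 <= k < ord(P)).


Enumerate multiples of P until we hit Q = (5, 10):
  1P = (2, 12)
  2P = (5, 10)
Match found at i = 2.

k = 2


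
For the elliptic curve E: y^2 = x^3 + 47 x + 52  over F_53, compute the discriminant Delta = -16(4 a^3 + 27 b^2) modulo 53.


4 a^3 + 27 b^2 = 4*47^3 + 27*52^2 = 415292 + 73008 = 488300
Delta = -16 * (488300) = -7812800
Delta mod 53 = 36

Delta = 36 (mod 53)


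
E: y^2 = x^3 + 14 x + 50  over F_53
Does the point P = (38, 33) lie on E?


Check whether y^2 = x^3 + 14 x + 50 (mod 53) for (x, y) = (38, 33).
LHS: y^2 = 33^2 mod 53 = 29
RHS: x^3 + 14 x + 50 = 38^3 + 14*38 + 50 mod 53 = 16
LHS != RHS

No, not on the curve


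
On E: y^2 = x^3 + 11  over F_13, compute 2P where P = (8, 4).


Doubling: s = (3 x1^2 + a) / (2 y1)
s = (3*8^2 + 0) / (2*4) mod 13 = 11
x3 = s^2 - 2 x1 mod 13 = 11^2 - 2*8 = 1
y3 = s (x1 - x3) - y1 mod 13 = 11 * (8 - 1) - 4 = 8

2P = (1, 8)


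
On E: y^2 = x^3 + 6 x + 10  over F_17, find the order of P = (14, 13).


Compute successive multiples of P until we hit O:
  1P = (14, 13)
  2P = (10, 13)
  3P = (10, 4)
  4P = (14, 4)
  5P = O

ord(P) = 5


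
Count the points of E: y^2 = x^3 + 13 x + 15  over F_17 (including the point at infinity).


For each x in F_17, count y with y^2 = x^3 + 13 x + 15 mod 17:
  x = 0: RHS = 15, y in [7, 10]  -> 2 point(s)
  x = 2: RHS = 15, y in [7, 10]  -> 2 point(s)
  x = 3: RHS = 13, y in [8, 9]  -> 2 point(s)
  x = 5: RHS = 1, y in [1, 16]  -> 2 point(s)
  x = 8: RHS = 2, y in [6, 11]  -> 2 point(s)
  x = 13: RHS = 1, y in [1, 16]  -> 2 point(s)
  x = 14: RHS = 0, y in [0]  -> 1 point(s)
  x = 15: RHS = 15, y in [7, 10]  -> 2 point(s)
  x = 16: RHS = 1, y in [1, 16]  -> 2 point(s)
Affine points: 17. Add the point at infinity: total = 18.

#E(F_17) = 18


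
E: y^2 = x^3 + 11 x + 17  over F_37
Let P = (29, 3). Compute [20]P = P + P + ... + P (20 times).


k = 20 = 10100_2 (binary, LSB first: 00101)
Double-and-add from P = (29, 3):
  bit 0 = 0: acc unchanged = O
  bit 1 = 0: acc unchanged = O
  bit 2 = 1: acc = O + (28, 22) = (28, 22)
  bit 3 = 0: acc unchanged = (28, 22)
  bit 4 = 1: acc = (28, 22) + (12, 29) = (30, 2)

20P = (30, 2)


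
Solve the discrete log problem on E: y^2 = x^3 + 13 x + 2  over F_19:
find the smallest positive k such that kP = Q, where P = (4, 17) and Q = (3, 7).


Enumerate multiples of P until we hit Q = (3, 7):
  1P = (4, 17)
  2P = (12, 10)
  3P = (10, 12)
  4P = (2, 13)
  5P = (17, 14)
  6P = (3, 12)
  7P = (18, 8)
  8P = (1, 15)
  9P = (6, 7)
  10P = (15, 0)
  11P = (6, 12)
  12P = (1, 4)
  13P = (18, 11)
  14P = (3, 7)
Match found at i = 14.

k = 14


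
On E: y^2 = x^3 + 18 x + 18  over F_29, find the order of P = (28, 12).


Compute successive multiples of P until we hit O:
  1P = (28, 12)
  2P = (15, 3)
  3P = (22, 10)
  4P = (21, 0)
  5P = (22, 19)
  6P = (15, 26)
  7P = (28, 17)
  8P = O

ord(P) = 8


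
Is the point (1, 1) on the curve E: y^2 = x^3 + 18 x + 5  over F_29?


Check whether y^2 = x^3 + 18 x + 5 (mod 29) for (x, y) = (1, 1).
LHS: y^2 = 1^2 mod 29 = 1
RHS: x^3 + 18 x + 5 = 1^3 + 18*1 + 5 mod 29 = 24
LHS != RHS

No, not on the curve


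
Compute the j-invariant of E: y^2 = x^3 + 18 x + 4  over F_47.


Delta = -16(4 a^3 + 27 b^2) mod 47 = 23
-1728 * (4 a)^3 = -1728 * (4*18)^3 mod 47 = 43
j = 43 * 23^(-1) mod 47 = 8

j = 8 (mod 47)


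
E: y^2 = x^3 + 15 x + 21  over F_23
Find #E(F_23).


For each x in F_23, count y with y^2 = x^3 + 15 x + 21 mod 23:
  x = 2: RHS = 13, y in [6, 17]  -> 2 point(s)
  x = 3: RHS = 1, y in [1, 22]  -> 2 point(s)
  x = 7: RHS = 9, y in [3, 20]  -> 2 point(s)
  x = 8: RHS = 9, y in [3, 20]  -> 2 point(s)
  x = 14: RHS = 8, y in [10, 13]  -> 2 point(s)
  x = 19: RHS = 12, y in [9, 14]  -> 2 point(s)
  x = 20: RHS = 18, y in [8, 15]  -> 2 point(s)
  x = 21: RHS = 6, y in [11, 12]  -> 2 point(s)
Affine points: 16. Add the point at infinity: total = 17.

#E(F_23) = 17


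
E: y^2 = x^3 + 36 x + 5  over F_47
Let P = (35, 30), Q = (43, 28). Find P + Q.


P != Q, so use the chord formula.
s = (y2 - y1) / (x2 - x1) = (45) / (8) mod 47 = 35
x3 = s^2 - x1 - x2 mod 47 = 35^2 - 35 - 43 = 19
y3 = s (x1 - x3) - y1 mod 47 = 35 * (35 - 19) - 30 = 13

P + Q = (19, 13)


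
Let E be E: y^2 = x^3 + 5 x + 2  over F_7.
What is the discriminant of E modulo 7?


4 a^3 + 27 b^2 = 4*5^3 + 27*2^2 = 500 + 108 = 608
Delta = -16 * (608) = -9728
Delta mod 7 = 2

Delta = 2 (mod 7)


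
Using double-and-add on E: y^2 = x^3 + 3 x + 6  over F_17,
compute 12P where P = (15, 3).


k = 12 = 1100_2 (binary, LSB first: 0011)
Double-and-add from P = (15, 3):
  bit 0 = 0: acc unchanged = O
  bit 1 = 0: acc unchanged = O
  bit 2 = 1: acc = O + (13, 7) = (13, 7)
  bit 3 = 1: acc = (13, 7) + (8, 10) = (12, 6)

12P = (12, 6)


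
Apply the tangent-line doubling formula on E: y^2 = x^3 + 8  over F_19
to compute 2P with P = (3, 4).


Doubling: s = (3 x1^2 + a) / (2 y1)
s = (3*3^2 + 0) / (2*4) mod 19 = 1
x3 = s^2 - 2 x1 mod 19 = 1^2 - 2*3 = 14
y3 = s (x1 - x3) - y1 mod 19 = 1 * (3 - 14) - 4 = 4

2P = (14, 4)


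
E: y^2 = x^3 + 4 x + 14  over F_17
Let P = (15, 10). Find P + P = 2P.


Doubling: s = (3 x1^2 + a) / (2 y1)
s = (3*15^2 + 4) / (2*10) mod 17 = 11
x3 = s^2 - 2 x1 mod 17 = 11^2 - 2*15 = 6
y3 = s (x1 - x3) - y1 mod 17 = 11 * (15 - 6) - 10 = 4

2P = (6, 4)


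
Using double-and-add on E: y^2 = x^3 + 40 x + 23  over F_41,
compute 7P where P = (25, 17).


k = 7 = 111_2 (binary, LSB first: 111)
Double-and-add from P = (25, 17):
  bit 0 = 1: acc = O + (25, 17) = (25, 17)
  bit 1 = 1: acc = (25, 17) + (9, 28) = (15, 12)
  bit 2 = 1: acc = (15, 12) + (32, 0) = (25, 24)

7P = (25, 24)


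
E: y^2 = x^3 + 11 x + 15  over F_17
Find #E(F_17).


For each x in F_17, count y with y^2 = x^3 + 11 x + 15 mod 17:
  x = 0: RHS = 15, y in [7, 10]  -> 2 point(s)
  x = 4: RHS = 4, y in [2, 15]  -> 2 point(s)
  x = 5: RHS = 8, y in [5, 12]  -> 2 point(s)
  x = 6: RHS = 8, y in [5, 12]  -> 2 point(s)
  x = 13: RHS = 9, y in [3, 14]  -> 2 point(s)
  x = 15: RHS = 2, y in [6, 11]  -> 2 point(s)
Affine points: 12. Add the point at infinity: total = 13.

#E(F_17) = 13


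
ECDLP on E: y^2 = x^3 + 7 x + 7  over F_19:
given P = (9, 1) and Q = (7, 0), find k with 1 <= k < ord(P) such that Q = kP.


Enumerate multiples of P until we hit Q = (7, 0):
  1P = (9, 1)
  2P = (8, 10)
  3P = (7, 0)
Match found at i = 3.

k = 3


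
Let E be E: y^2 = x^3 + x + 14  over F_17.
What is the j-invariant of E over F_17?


Delta = -16(4 a^3 + 27 b^2) mod 17 = 9
-1728 * (4 a)^3 = -1728 * (4*1)^3 mod 17 = 10
j = 10 * 9^(-1) mod 17 = 3

j = 3 (mod 17)


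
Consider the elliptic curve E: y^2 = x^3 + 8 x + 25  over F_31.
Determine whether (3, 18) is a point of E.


Check whether y^2 = x^3 + 8 x + 25 (mod 31) for (x, y) = (3, 18).
LHS: y^2 = 18^2 mod 31 = 14
RHS: x^3 + 8 x + 25 = 3^3 + 8*3 + 25 mod 31 = 14
LHS = RHS

Yes, on the curve


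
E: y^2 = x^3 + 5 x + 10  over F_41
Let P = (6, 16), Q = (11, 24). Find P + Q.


P != Q, so use the chord formula.
s = (y2 - y1) / (x2 - x1) = (8) / (5) mod 41 = 18
x3 = s^2 - x1 - x2 mod 41 = 18^2 - 6 - 11 = 20
y3 = s (x1 - x3) - y1 mod 41 = 18 * (6 - 20) - 16 = 19

P + Q = (20, 19)


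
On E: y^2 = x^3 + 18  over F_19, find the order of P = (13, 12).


Compute successive multiples of P until we hit O:
  1P = (13, 12)
  2P = (18, 13)
  3P = (4, 5)
  4P = (8, 13)
  5P = (14, 11)
  6P = (12, 6)
  7P = (11, 0)
  8P = (12, 13)
  ... (continuing to 14P)
  14P = O

ord(P) = 14


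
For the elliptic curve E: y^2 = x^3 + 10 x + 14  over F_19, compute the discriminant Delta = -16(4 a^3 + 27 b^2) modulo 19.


4 a^3 + 27 b^2 = 4*10^3 + 27*14^2 = 4000 + 5292 = 9292
Delta = -16 * (9292) = -148672
Delta mod 19 = 3

Delta = 3 (mod 19)


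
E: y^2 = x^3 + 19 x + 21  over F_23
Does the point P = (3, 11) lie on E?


Check whether y^2 = x^3 + 19 x + 21 (mod 23) for (x, y) = (3, 11).
LHS: y^2 = 11^2 mod 23 = 6
RHS: x^3 + 19 x + 21 = 3^3 + 19*3 + 21 mod 23 = 13
LHS != RHS

No, not on the curve


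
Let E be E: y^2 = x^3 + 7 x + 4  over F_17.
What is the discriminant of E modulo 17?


4 a^3 + 27 b^2 = 4*7^3 + 27*4^2 = 1372 + 432 = 1804
Delta = -16 * (1804) = -28864
Delta mod 17 = 2

Delta = 2 (mod 17)


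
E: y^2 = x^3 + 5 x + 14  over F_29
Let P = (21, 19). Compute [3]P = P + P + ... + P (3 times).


k = 3 = 11_2 (binary, LSB first: 11)
Double-and-add from P = (21, 19):
  bit 0 = 1: acc = O + (21, 19) = (21, 19)
  bit 1 = 1: acc = (21, 19) + (10, 22) = (23, 0)

3P = (23, 0)


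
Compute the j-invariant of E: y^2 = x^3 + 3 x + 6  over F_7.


Delta = -16(4 a^3 + 27 b^2) mod 7 = 3
-1728 * (4 a)^3 = -1728 * (4*3)^3 mod 7 = 6
j = 6 * 3^(-1) mod 7 = 2

j = 2 (mod 7)


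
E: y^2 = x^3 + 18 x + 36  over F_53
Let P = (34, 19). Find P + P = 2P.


Doubling: s = (3 x1^2 + a) / (2 y1)
s = (3*34^2 + 18) / (2*19) mod 53 = 22
x3 = s^2 - 2 x1 mod 53 = 22^2 - 2*34 = 45
y3 = s (x1 - x3) - y1 mod 53 = 22 * (34 - 45) - 19 = 4

2P = (45, 4)


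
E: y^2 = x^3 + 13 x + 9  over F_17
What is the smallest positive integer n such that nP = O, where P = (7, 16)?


Compute successive multiples of P until we hit O:
  1P = (7, 16)
  2P = (11, 15)
  3P = (15, 3)
  4P = (8, 9)
  5P = (0, 3)
  6P = (2, 3)
  7P = (10, 0)
  8P = (2, 14)
  ... (continuing to 14P)
  14P = O

ord(P) = 14


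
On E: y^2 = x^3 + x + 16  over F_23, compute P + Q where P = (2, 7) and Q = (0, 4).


P != Q, so use the chord formula.
s = (y2 - y1) / (x2 - x1) = (20) / (21) mod 23 = 13
x3 = s^2 - x1 - x2 mod 23 = 13^2 - 2 - 0 = 6
y3 = s (x1 - x3) - y1 mod 23 = 13 * (2 - 6) - 7 = 10

P + Q = (6, 10)


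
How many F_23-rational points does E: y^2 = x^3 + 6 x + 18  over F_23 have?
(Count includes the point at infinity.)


For each x in F_23, count y with y^2 = x^3 + 6 x + 18 mod 23:
  x = 0: RHS = 18, y in [8, 15]  -> 2 point(s)
  x = 1: RHS = 2, y in [5, 18]  -> 2 point(s)
  x = 5: RHS = 12, y in [9, 14]  -> 2 point(s)
  x = 7: RHS = 12, y in [9, 14]  -> 2 point(s)
  x = 8: RHS = 3, y in [7, 16]  -> 2 point(s)
  x = 11: RHS = 12, y in [9, 14]  -> 2 point(s)
  x = 12: RHS = 1, y in [1, 22]  -> 2 point(s)
  x = 13: RHS = 16, y in [4, 19]  -> 2 point(s)
  x = 16: RHS = 1, y in [1, 22]  -> 2 point(s)
  x = 18: RHS = 1, y in [1, 22]  -> 2 point(s)
Affine points: 20. Add the point at infinity: total = 21.

#E(F_23) = 21


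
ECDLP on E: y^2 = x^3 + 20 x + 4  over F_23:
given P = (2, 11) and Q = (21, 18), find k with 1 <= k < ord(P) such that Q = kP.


Enumerate multiples of P until we hit Q = (21, 18):
  1P = (2, 11)
  2P = (8, 20)
  3P = (21, 18)
Match found at i = 3.

k = 3


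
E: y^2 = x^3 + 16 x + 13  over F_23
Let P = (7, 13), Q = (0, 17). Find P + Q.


P != Q, so use the chord formula.
s = (y2 - y1) / (x2 - x1) = (4) / (16) mod 23 = 6
x3 = s^2 - x1 - x2 mod 23 = 6^2 - 7 - 0 = 6
y3 = s (x1 - x3) - y1 mod 23 = 6 * (7 - 6) - 13 = 16

P + Q = (6, 16)


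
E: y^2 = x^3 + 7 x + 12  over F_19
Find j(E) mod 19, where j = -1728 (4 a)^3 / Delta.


Delta = -16(4 a^3 + 27 b^2) mod 19 = 10
-1728 * (4 a)^3 = -1728 * (4*7)^3 mod 19 = 7
j = 7 * 10^(-1) mod 19 = 14

j = 14 (mod 19)


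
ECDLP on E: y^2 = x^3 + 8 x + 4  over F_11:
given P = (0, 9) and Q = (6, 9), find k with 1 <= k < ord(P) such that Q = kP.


Enumerate multiples of P until we hit Q = (6, 9):
  1P = (0, 9)
  2P = (4, 10)
  3P = (5, 9)
  4P = (6, 2)
  5P = (3, 0)
  6P = (6, 9)
Match found at i = 6.

k = 6


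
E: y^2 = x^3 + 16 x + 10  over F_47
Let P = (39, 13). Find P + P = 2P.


Doubling: s = (3 x1^2 + a) / (2 y1)
s = (3*39^2 + 16) / (2*13) mod 47 = 8
x3 = s^2 - 2 x1 mod 47 = 8^2 - 2*39 = 33
y3 = s (x1 - x3) - y1 mod 47 = 8 * (39 - 33) - 13 = 35

2P = (33, 35)


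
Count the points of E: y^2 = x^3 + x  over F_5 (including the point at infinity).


For each x in F_5, count y with y^2 = x^3 + 1 x + 0 mod 5:
  x = 0: RHS = 0, y in [0]  -> 1 point(s)
  x = 2: RHS = 0, y in [0]  -> 1 point(s)
  x = 3: RHS = 0, y in [0]  -> 1 point(s)
Affine points: 3. Add the point at infinity: total = 4.

#E(F_5) = 4


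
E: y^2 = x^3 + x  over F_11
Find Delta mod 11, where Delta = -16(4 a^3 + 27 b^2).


4 a^3 + 27 b^2 = 4*1^3 + 27*0^2 = 4 + 0 = 4
Delta = -16 * (4) = -64
Delta mod 11 = 2

Delta = 2 (mod 11)


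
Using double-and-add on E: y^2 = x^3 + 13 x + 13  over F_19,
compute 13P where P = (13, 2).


k = 13 = 1101_2 (binary, LSB first: 1011)
Double-and-add from P = (13, 2):
  bit 0 = 1: acc = O + (13, 2) = (13, 2)
  bit 1 = 0: acc unchanged = (13, 2)
  bit 2 = 1: acc = (13, 2) + (16, 2) = (9, 17)
  bit 3 = 1: acc = (9, 17) + (11, 10) = (16, 17)

13P = (16, 17)


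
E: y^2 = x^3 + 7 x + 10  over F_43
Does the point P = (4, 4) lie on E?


Check whether y^2 = x^3 + 7 x + 10 (mod 43) for (x, y) = (4, 4).
LHS: y^2 = 4^2 mod 43 = 16
RHS: x^3 + 7 x + 10 = 4^3 + 7*4 + 10 mod 43 = 16
LHS = RHS

Yes, on the curve


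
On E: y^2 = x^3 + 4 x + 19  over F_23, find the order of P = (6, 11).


Compute successive multiples of P until we hit O:
  1P = (6, 11)
  2P = (20, 16)
  3P = (1, 22)
  4P = (19, 13)
  5P = (10, 22)
  6P = (16, 19)
  7P = (9, 5)
  8P = (12, 1)
  ... (continuing to 33P)
  33P = O

ord(P) = 33


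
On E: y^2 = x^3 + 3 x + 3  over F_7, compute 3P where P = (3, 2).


k = 3 = 11_2 (binary, LSB first: 11)
Double-and-add from P = (3, 2):
  bit 0 = 1: acc = O + (3, 2) = (3, 2)
  bit 1 = 1: acc = (3, 2) + (3, 5) = O

3P = O


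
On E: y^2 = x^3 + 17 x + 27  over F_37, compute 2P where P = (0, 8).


Doubling: s = (3 x1^2 + a) / (2 y1)
s = (3*0^2 + 17) / (2*8) mod 37 = 8
x3 = s^2 - 2 x1 mod 37 = 8^2 - 2*0 = 27
y3 = s (x1 - x3) - y1 mod 37 = 8 * (0 - 27) - 8 = 35

2P = (27, 35)


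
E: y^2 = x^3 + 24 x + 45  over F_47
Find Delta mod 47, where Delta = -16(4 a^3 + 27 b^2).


4 a^3 + 27 b^2 = 4*24^3 + 27*45^2 = 55296 + 54675 = 109971
Delta = -16 * (109971) = -1759536
Delta mod 47 = 3

Delta = 3 (mod 47)


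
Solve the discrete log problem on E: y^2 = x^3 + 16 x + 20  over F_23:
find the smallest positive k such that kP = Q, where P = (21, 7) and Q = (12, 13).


Enumerate multiples of P until we hit Q = (12, 13):
  1P = (21, 7)
  2P = (8, 19)
  3P = (12, 13)
Match found at i = 3.

k = 3


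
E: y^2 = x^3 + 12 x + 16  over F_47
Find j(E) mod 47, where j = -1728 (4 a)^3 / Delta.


Delta = -16(4 a^3 + 27 b^2) mod 47 = 45
-1728 * (4 a)^3 = -1728 * (4*12)^3 mod 47 = 11
j = 11 * 45^(-1) mod 47 = 18

j = 18 (mod 47)


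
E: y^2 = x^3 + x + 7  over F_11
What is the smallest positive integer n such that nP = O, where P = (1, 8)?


Compute successive multiples of P until we hit O:
  1P = (1, 8)
  2P = (7, 7)
  3P = (7, 4)
  4P = (1, 3)
  5P = O

ord(P) = 5


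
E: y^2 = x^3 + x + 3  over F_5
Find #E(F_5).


For each x in F_5, count y with y^2 = x^3 + 1 x + 3 mod 5:
  x = 1: RHS = 0, y in [0]  -> 1 point(s)
  x = 4: RHS = 1, y in [1, 4]  -> 2 point(s)
Affine points: 3. Add the point at infinity: total = 4.

#E(F_5) = 4


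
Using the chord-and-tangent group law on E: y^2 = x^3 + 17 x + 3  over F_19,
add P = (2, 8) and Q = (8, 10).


P != Q, so use the chord formula.
s = (y2 - y1) / (x2 - x1) = (2) / (6) mod 19 = 13
x3 = s^2 - x1 - x2 mod 19 = 13^2 - 2 - 8 = 7
y3 = s (x1 - x3) - y1 mod 19 = 13 * (2 - 7) - 8 = 3

P + Q = (7, 3)


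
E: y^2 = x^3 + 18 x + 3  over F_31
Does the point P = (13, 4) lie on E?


Check whether y^2 = x^3 + 18 x + 3 (mod 31) for (x, y) = (13, 4).
LHS: y^2 = 4^2 mod 31 = 16
RHS: x^3 + 18 x + 3 = 13^3 + 18*13 + 3 mod 31 = 16
LHS = RHS

Yes, on the curve


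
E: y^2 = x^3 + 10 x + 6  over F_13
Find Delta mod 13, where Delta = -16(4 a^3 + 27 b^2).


4 a^3 + 27 b^2 = 4*10^3 + 27*6^2 = 4000 + 972 = 4972
Delta = -16 * (4972) = -79552
Delta mod 13 = 8

Delta = 8 (mod 13)


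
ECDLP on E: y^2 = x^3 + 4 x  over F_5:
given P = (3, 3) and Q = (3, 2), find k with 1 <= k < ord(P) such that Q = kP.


Enumerate multiples of P until we hit Q = (3, 2):
  1P = (3, 3)
  2P = (0, 0)
  3P = (3, 2)
Match found at i = 3.

k = 3


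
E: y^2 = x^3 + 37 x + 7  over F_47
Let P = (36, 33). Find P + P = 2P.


Doubling: s = (3 x1^2 + a) / (2 y1)
s = (3*36^2 + 37) / (2*33) mod 47 = 26
x3 = s^2 - 2 x1 mod 47 = 26^2 - 2*36 = 40
y3 = s (x1 - x3) - y1 mod 47 = 26 * (36 - 40) - 33 = 4

2P = (40, 4)


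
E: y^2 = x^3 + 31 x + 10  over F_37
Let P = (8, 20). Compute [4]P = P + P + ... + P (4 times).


k = 4 = 100_2 (binary, LSB first: 001)
Double-and-add from P = (8, 20):
  bit 0 = 0: acc unchanged = O
  bit 1 = 0: acc unchanged = O
  bit 2 = 1: acc = O + (12, 1) = (12, 1)

4P = (12, 1)


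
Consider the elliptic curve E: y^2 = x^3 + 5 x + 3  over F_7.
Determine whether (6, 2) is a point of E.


Check whether y^2 = x^3 + 5 x + 3 (mod 7) for (x, y) = (6, 2).
LHS: y^2 = 2^2 mod 7 = 4
RHS: x^3 + 5 x + 3 = 6^3 + 5*6 + 3 mod 7 = 4
LHS = RHS

Yes, on the curve


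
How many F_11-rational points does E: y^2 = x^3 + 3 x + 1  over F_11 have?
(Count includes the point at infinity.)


For each x in F_11, count y with y^2 = x^3 + 3 x + 1 mod 11:
  x = 0: RHS = 1, y in [1, 10]  -> 2 point(s)
  x = 1: RHS = 5, y in [4, 7]  -> 2 point(s)
  x = 2: RHS = 4, y in [2, 9]  -> 2 point(s)
  x = 3: RHS = 4, y in [2, 9]  -> 2 point(s)
  x = 4: RHS = 0, y in [0]  -> 1 point(s)
  x = 5: RHS = 9, y in [3, 8]  -> 2 point(s)
  x = 6: RHS = 4, y in [2, 9]  -> 2 point(s)
  x = 8: RHS = 9, y in [3, 8]  -> 2 point(s)
  x = 9: RHS = 9, y in [3, 8]  -> 2 point(s)
Affine points: 17. Add the point at infinity: total = 18.

#E(F_11) = 18


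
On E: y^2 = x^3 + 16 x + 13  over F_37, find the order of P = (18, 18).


Compute successive multiples of P until we hit O:
  1P = (18, 18)
  2P = (11, 22)
  3P = (34, 7)
  4P = (31, 21)
  5P = (36, 12)
  6P = (16, 6)
  7P = (2, 4)
  8P = (1, 20)
  ... (continuing to 19P)
  19P = O

ord(P) = 19


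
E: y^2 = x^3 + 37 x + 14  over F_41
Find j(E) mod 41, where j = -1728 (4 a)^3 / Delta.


Delta = -16(4 a^3 + 27 b^2) mod 41 = 30
-1728 * (4 a)^3 = -1728 * (4*37)^3 mod 41 = 17
j = 17 * 30^(-1) mod 41 = 32

j = 32 (mod 41)


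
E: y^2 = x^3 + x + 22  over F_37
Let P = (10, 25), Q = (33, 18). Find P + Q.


P != Q, so use the chord formula.
s = (y2 - y1) / (x2 - x1) = (30) / (23) mod 37 = 19
x3 = s^2 - x1 - x2 mod 37 = 19^2 - 10 - 33 = 22
y3 = s (x1 - x3) - y1 mod 37 = 19 * (10 - 22) - 25 = 6

P + Q = (22, 6)


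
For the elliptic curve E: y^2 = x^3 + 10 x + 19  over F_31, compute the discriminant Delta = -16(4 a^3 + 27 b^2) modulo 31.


4 a^3 + 27 b^2 = 4*10^3 + 27*19^2 = 4000 + 9747 = 13747
Delta = -16 * (13747) = -219952
Delta mod 31 = 24

Delta = 24 (mod 31)


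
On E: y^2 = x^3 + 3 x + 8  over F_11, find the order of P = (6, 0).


Compute successive multiples of P until we hit O:
  1P = (6, 0)
  2P = O

ord(P) = 2


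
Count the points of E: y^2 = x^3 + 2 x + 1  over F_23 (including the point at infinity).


For each x in F_23, count y with y^2 = x^3 + 2 x + 1 mod 23:
  x = 0: RHS = 1, y in [1, 22]  -> 2 point(s)
  x = 1: RHS = 4, y in [2, 21]  -> 2 point(s)
  x = 2: RHS = 13, y in [6, 17]  -> 2 point(s)
  x = 4: RHS = 4, y in [2, 21]  -> 2 point(s)
  x = 7: RHS = 13, y in [6, 17]  -> 2 point(s)
  x = 8: RHS = 0, y in [0]  -> 1 point(s)
  x = 9: RHS = 12, y in [9, 14]  -> 2 point(s)
  x = 10: RHS = 9, y in [3, 20]  -> 2 point(s)
  x = 13: RHS = 16, y in [4, 19]  -> 2 point(s)
  x = 14: RHS = 13, y in [6, 17]  -> 2 point(s)
  x = 15: RHS = 2, y in [5, 18]  -> 2 point(s)
  x = 16: RHS = 12, y in [9, 14]  -> 2 point(s)
  x = 17: RHS = 3, y in [7, 16]  -> 2 point(s)
  x = 18: RHS = 4, y in [2, 21]  -> 2 point(s)
  x = 21: RHS = 12, y in [9, 14]  -> 2 point(s)
Affine points: 29. Add the point at infinity: total = 30.

#E(F_23) = 30


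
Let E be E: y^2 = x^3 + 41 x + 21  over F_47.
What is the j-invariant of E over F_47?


Delta = -16(4 a^3 + 27 b^2) mod 47 = 32
-1728 * (4 a)^3 = -1728 * (4*41)^3 mod 47 = 28
j = 28 * 32^(-1) mod 47 = 42

j = 42 (mod 47)


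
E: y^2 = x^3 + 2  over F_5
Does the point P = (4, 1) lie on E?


Check whether y^2 = x^3 + 0 x + 2 (mod 5) for (x, y) = (4, 1).
LHS: y^2 = 1^2 mod 5 = 1
RHS: x^3 + 0 x + 2 = 4^3 + 0*4 + 2 mod 5 = 1
LHS = RHS

Yes, on the curve


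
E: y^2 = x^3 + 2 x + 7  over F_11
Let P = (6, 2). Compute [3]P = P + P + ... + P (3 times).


k = 3 = 11_2 (binary, LSB first: 11)
Double-and-add from P = (6, 2):
  bit 0 = 1: acc = O + (6, 2) = (6, 2)
  bit 1 = 1: acc = (6, 2) + (10, 9) = (7, 10)

3P = (7, 10)


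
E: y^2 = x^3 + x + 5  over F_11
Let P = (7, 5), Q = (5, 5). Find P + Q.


P != Q, so use the chord formula.
s = (y2 - y1) / (x2 - x1) = (0) / (9) mod 11 = 0
x3 = s^2 - x1 - x2 mod 11 = 0^2 - 7 - 5 = 10
y3 = s (x1 - x3) - y1 mod 11 = 0 * (7 - 10) - 5 = 6

P + Q = (10, 6)


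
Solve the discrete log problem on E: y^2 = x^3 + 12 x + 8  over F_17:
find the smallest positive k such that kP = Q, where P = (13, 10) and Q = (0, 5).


Enumerate multiples of P until we hit Q = (0, 5):
  1P = (13, 10)
  2P = (0, 12)
  3P = (0, 5)
Match found at i = 3.

k = 3


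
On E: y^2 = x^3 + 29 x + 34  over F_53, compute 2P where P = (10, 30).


Doubling: s = (3 x1^2 + a) / (2 y1)
s = (3*10^2 + 29) / (2*30) mod 53 = 47
x3 = s^2 - 2 x1 mod 53 = 47^2 - 2*10 = 16
y3 = s (x1 - x3) - y1 mod 53 = 47 * (10 - 16) - 30 = 6

2P = (16, 6)


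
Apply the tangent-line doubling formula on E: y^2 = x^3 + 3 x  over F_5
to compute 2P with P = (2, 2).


Doubling: s = (3 x1^2 + a) / (2 y1)
s = (3*2^2 + 3) / (2*2) mod 5 = 0
x3 = s^2 - 2 x1 mod 5 = 0^2 - 2*2 = 1
y3 = s (x1 - x3) - y1 mod 5 = 0 * (2 - 1) - 2 = 3

2P = (1, 3)


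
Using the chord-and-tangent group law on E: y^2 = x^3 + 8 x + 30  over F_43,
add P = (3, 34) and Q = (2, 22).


P != Q, so use the chord formula.
s = (y2 - y1) / (x2 - x1) = (31) / (42) mod 43 = 12
x3 = s^2 - x1 - x2 mod 43 = 12^2 - 3 - 2 = 10
y3 = s (x1 - x3) - y1 mod 43 = 12 * (3 - 10) - 34 = 11

P + Q = (10, 11)


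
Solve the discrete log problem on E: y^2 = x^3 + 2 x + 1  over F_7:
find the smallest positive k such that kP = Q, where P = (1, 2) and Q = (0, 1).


Enumerate multiples of P until we hit Q = (0, 1):
  1P = (1, 2)
  2P = (0, 1)
Match found at i = 2.

k = 2


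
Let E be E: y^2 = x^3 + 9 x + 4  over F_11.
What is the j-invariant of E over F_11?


Delta = -16(4 a^3 + 27 b^2) mod 11 = 2
-1728 * (4 a)^3 = -1728 * (4*9)^3 mod 11 = 6
j = 6 * 2^(-1) mod 11 = 3

j = 3 (mod 11)


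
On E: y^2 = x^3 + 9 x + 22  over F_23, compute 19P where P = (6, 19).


k = 19 = 10011_2 (binary, LSB first: 11001)
Double-and-add from P = (6, 19):
  bit 0 = 1: acc = O + (6, 19) = (6, 19)
  bit 1 = 1: acc = (6, 19) + (1, 20) = (5, 13)
  bit 2 = 0: acc unchanged = (5, 13)
  bit 3 = 0: acc unchanged = (5, 13)
  bit 4 = 1: acc = (5, 13) + (11, 7) = (8, 13)

19P = (8, 13)


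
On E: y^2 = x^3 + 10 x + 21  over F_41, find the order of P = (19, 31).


Compute successive multiples of P until we hit O:
  1P = (19, 31)
  2P = (8, 30)
  3P = (34, 31)
  4P = (29, 10)
  5P = (38, 13)
  6P = (5, 14)
  7P = (35, 14)
  8P = (20, 29)
  ... (continuing to 47P)
  47P = O

ord(P) = 47


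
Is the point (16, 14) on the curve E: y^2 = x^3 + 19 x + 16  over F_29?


Check whether y^2 = x^3 + 19 x + 16 (mod 29) for (x, y) = (16, 14).
LHS: y^2 = 14^2 mod 29 = 22
RHS: x^3 + 19 x + 16 = 16^3 + 19*16 + 16 mod 29 = 8
LHS != RHS

No, not on the curve


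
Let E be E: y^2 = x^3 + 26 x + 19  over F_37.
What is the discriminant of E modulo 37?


4 a^3 + 27 b^2 = 4*26^3 + 27*19^2 = 70304 + 9747 = 80051
Delta = -16 * (80051) = -1280816
Delta mod 37 = 13

Delta = 13 (mod 37)
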